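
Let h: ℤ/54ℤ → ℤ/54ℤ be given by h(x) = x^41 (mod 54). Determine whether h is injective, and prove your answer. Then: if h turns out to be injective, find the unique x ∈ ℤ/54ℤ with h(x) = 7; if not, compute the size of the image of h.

38

h(0) = 0^41 = 0.
h(6): Repeated squaring mod 54: 6^1 ≡ 6, 6^2 ≡ 6² = 36, 6^4 ≡ 36² = 1296 ≡ 0, 6^8 ≡ 0² = 0, 6^16 ≡ 0² = 0, 6^32 ≡ 0² = 0. Since 41 = 32 + 8 + 1, 6^41 ≡ 0·0·6: 0·0 = 0, then 0·6 = 0. So 6^41 ≡ 0 (mod 54).
So h(0) = h(6) = 0 while 0 ≠ 6, so h is not injective.
Since h is not injective, we determine |image(h)|. Computing x^41 mod 54 for each x (by repeated squaring, reducing mod 54 at every step), the values h(0), h(1), …, h(53) are: 0, 1, 32, 27, 52, 47, 0, 13, 44, 27, 46, 23, 0, 43, 38, 27, 4, 35, 0, 37, 14, 27, 34, 29, 0, 49, 26, 27, 28, 5, 0, 25, 20, 27, 40, 17, 0, 19, 50, 27, 16, 11, 0, 31, 8, 27, 10, 41, 0, 7, 2, 27, 22, 53.
The distinct values are {0, 1, 2, 4, 5, 7, 8, 10, 11, 13, 14, 16, 17, 19, 20, 22, 23, 25, 26, 27, 28, 29, 31, 32, 34, 35, 37, 38, 40, 41, 43, 44, 46, 47, 49, 50, 52, 53}; there are 38 of them.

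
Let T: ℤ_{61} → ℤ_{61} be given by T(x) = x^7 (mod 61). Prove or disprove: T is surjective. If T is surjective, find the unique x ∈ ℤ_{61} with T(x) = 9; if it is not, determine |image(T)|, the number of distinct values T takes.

Since 61 is prime, the nonzero elements of ℤ_{61} form a cyclic group of order 60.
As gcd(7, 60) = 1, raising to the 7th power is a bijection on this group: if s^7 ≡ t^7 then (st^{−1})^7 = 1, and the only element of order dividing gcd(7, 60) = 1 is 1, so s = t.
With T(0) = 0 this makes T injective on all of ℤ_{61}, hence bijective (finite equal-size domain and codomain). In particular T is surjective.
Since T is surjective, we find the preimage of 9. The inverse of x ↦ x^7 on (ℤ_{61})^× is x ↦ x^43, because 7·43 = 301 = 5·60 + 1 ≡ 1 (mod 60) and x^{60} = 1 for x ≠ 0 (Fermat). So T⁻¹(9) = 9^43 mod 61.
Repeated squaring mod 61: 9^1 ≡ 9, 9^2 ≡ 9² = 81 ≡ 20, 9^4 ≡ 20² = 400 ≡ 34, 9^8 ≡ 34² = 1156 ≡ 58, 9^16 ≡ 58² = 3364 ≡ 9, 9^32 ≡ 9² = 81 ≡ 20. Since 43 = 32 + 8 + 2 + 1, 9^43 ≡ 20·58·20·9: 20·58 = 1160 ≡ 1, then 1·20 = 20, then 20·9 = 180 ≡ 58. So 9^43 ≡ 58 (mod 61).
Hence T⁻¹(9) = 58.

58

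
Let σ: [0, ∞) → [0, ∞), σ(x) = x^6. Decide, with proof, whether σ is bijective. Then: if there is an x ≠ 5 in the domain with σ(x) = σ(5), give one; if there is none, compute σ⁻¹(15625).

On [0, ∞), x ↦ x^6 is strictly increasing (injective) and for any y ∈ [0, ∞) the 6th root y^{1/6} lies in [0, ∞) (surjective). So σ is bijective.
Since x ↦ x^6 is strictly increasing on [0, ∞), it is injective there, so no x ≠ 5 in the domain has σ(x) = σ(5). We therefore compute σ⁻¹(15625) = 15625^{1/6} = 5 (indeed 5^6 = 15625).

5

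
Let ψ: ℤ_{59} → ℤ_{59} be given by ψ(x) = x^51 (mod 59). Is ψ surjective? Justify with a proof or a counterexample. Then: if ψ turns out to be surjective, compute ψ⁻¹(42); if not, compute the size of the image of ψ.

Since 59 is prime, the nonzero elements of ℤ_{59} form a cyclic group of order 58.
As gcd(51, 58) = 1, raising to the 51st power is a bijection on this group: if u^51 ≡ v^51 then (uv^{−1})^51 = 1, and the only element of order dividing gcd(51, 58) = 1 is 1, so u = v.
With ψ(0) = 0 this makes ψ injective on all of ℤ_{59}, hence bijective (finite equal-size domain and codomain). In particular ψ is surjective.
Since ψ is surjective, we find the preimage of 42. The inverse of x ↦ x^51 on (ℤ_{59})^× is x ↦ x^33, because 51·33 = 1683 = 29·58 + 1 ≡ 1 (mod 58) and x^{58} = 1 for x ≠ 0 (Fermat). So ψ⁻¹(42) = 42^33 mod 59.
Repeated squaring mod 59: 42^1 ≡ 42, 42^2 ≡ 42² = 1764 ≡ 53, 42^4 ≡ 53² = 2809 ≡ 36, 42^8 ≡ 36² = 1296 ≡ 57, 42^16 ≡ 57² = 3249 ≡ 4, 42^32 ≡ 4² = 16. Since 33 = 32 + 1, 42^33 ≡ 16·42: 16·42 = 672 ≡ 23. So 42^33 ≡ 23 (mod 59).
Hence ψ⁻¹(42) = 23.

23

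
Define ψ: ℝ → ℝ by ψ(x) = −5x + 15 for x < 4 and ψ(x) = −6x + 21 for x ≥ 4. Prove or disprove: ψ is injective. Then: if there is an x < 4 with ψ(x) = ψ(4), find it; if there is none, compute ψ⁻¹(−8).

Both pieces are strictly decreasing (slopes −5 and −6), so each is injective on its own interval.
The left piece maps (−∞, 4) onto (−5, ∞); the right piece maps [4, ∞) onto (−∞, −3].
These images overlap. In particular ψ(4) = −3 (right piece), and solving −5x + 15 = −3 on the left piece gives x = 18/5 < 4.
So ψ(18/5) = ψ(4) with 18/5 ≠ 4, and ψ is not injective. This x = 18/5 is the requested value below 4.

18/5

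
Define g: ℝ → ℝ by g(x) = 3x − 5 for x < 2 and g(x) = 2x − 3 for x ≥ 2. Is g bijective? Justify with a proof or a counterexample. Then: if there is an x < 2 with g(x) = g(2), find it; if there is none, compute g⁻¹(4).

Both pieces are strictly increasing (slopes 3 and 2), so each is injective on its own interval.
The left piece maps (−∞, 2) onto (−∞, 1); the right piece maps [2, ∞) onto [1, ∞).
Since 1 = 1, the images partition ℝ: g is injective and surjective, hence bijective.
Because the two images are disjoint, no x < 2 has g(x) = g(2), so we compute g⁻¹(4): 4 lies in [1, ∞), so solve 2x − 3 = 4: x = (4 + 3)/2 = 7/2.

7/2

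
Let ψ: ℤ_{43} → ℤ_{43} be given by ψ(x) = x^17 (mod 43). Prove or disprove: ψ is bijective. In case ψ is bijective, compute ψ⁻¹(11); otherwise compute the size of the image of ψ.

Since 43 is prime, the nonzero elements of ℤ_{43} form a cyclic group of order 42.
As gcd(17, 42) = 1, raising to the 17th power is a bijection on this group: if a^17 ≡ b^17 then (ab^{−1})^17 = 1, and the only element of order dividing gcd(17, 42) = 1 is 1, so a = b.
With ψ(0) = 0 this makes ψ injective on all of ℤ_{43}, hence bijective (finite equal-size domain and codomain). In particular ψ is bijective.
Since ψ is bijective, we find the preimage of 11. The inverse of x ↦ x^17 on (ℤ_{43})^× is x ↦ x^5, because 17·5 = 85 = 2·42 + 1 ≡ 1 (mod 42) and x^{42} = 1 for x ≠ 0 (Fermat). So ψ⁻¹(11) = 11^5 mod 43.
Repeated squaring mod 43: 11^1 ≡ 11, 11^2 ≡ 11² = 121 ≡ 35, 11^4 ≡ 35² = 1225 ≡ 21. Since 5 = 4 + 1, 11^5 ≡ 21·11: 21·11 = 231 ≡ 16. So 11^5 ≡ 16 (mod 43).
Hence ψ⁻¹(11) = 16.

16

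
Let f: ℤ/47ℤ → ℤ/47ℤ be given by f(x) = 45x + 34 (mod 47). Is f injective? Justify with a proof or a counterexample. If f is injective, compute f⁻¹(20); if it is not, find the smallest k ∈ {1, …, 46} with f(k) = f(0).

7

Suppose f(x_1) = f(x_2) in ℤ/47ℤ. Then 45x_1 + 34 ≡ 45x_2 + 34 (mod 47), therefore 45(x_1 − x_2) ≡ 0 (mod 47).
Since gcd(45, 47) = 1, 45 is invertible modulo 47, therefore x_1 − x_2 ≡ 0 (mod 47), i.e. x_1 = x_2.
Hence f is injective.
We now compute 45⁻¹ mod 47 explicitly. Euclid's algorithm: 47 = 1·45 + 2, 45 = 22·2 + 1; back-substituting gives 1 = 23·45 − 22·47, so 45⁻¹ ≡ 23 (mod 47).
Since f is injective, we find f⁻¹(20): we need 45x ≡ 20 − 34 ≡ 33 (mod 47). Using 45⁻¹ = 23: x ≡ 23·33 = 759 = 16·47 + 7, so x = 7.
Check: f(7) = 45·7 + 34 = 349 = 7·47 + 20 ≡ 20 (mod 47).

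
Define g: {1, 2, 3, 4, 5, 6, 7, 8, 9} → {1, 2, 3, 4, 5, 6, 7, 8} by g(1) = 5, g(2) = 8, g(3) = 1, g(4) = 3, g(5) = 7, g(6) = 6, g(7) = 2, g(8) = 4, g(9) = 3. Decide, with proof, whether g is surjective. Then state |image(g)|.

8

Every element of the codomain has a preimage: 1 = g(3), 2 = g(7), 3 = g(4), 4 = g(8), 5 = g(1), 6 = g(6), 7 = g(5), 8 = g(2).
So g is surjective.
The image of g is {1, 2, 3, 4, 5, 6, 7, 8}, which has 8 elements.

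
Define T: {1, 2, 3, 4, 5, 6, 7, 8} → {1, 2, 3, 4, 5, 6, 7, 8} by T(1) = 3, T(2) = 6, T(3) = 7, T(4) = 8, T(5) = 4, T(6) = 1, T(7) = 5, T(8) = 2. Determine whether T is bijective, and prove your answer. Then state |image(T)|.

8

The values 3, 6, 7, 8, 4, 1, 5, 2 are a permutation of {1, 2, 3, 4, 5, 6, 7, 8}: each element appears exactly once.
So T is injective and surjective, hence bijective.
The image of T is {1, 2, 3, 4, 5, 6, 7, 8}, which has 8 elements.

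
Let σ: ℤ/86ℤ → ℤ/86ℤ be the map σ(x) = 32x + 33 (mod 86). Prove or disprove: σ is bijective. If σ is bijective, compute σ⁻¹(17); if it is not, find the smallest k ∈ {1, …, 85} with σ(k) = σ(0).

We have gcd(32, 86) = 2 > 1. Taking s = 0 and t = 43: σ(0) = 33 and σ(43) = 32·43 + 33 = 1409 ≡ 33 (mod 86).
So σ(0) = σ(43) while 0 ≠ 43, therefore σ is not injective, hence not bijective.
Since σ is not bijective, we find the least positive k with σ(k) = σ(0): this means 32k ≡ 0 (mod 86), i.e. 86 ∣ 32k. Since gcd(32, 86) = 2, dividing through by 2 this holds exactly when 43 ∣ 16k, and as gcd(16, 43) = 1, exactly when 43 ∣ k.
The smallest positive such k is 43.

43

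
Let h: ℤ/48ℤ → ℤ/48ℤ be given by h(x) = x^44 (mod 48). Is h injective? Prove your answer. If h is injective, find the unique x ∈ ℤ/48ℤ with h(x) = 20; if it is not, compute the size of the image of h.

h(2): Repeated squaring mod 48: 2^1 ≡ 2, 2^2 ≡ 2² = 4, 2^4 ≡ 4² = 16, 2^8 ≡ 16² = 256 ≡ 16, 2^16 ≡ 16² = 256 ≡ 16, 2^32 ≡ 16² = 256 ≡ 16. Since 44 = 32 + 8 + 4, 2^44 ≡ 16·16·16: 16·16 = 256 ≡ 16, then 16·16 = 256 ≡ 16. So 2^44 ≡ 16 (mod 48).
h(4): Repeated squaring mod 48: 4^1 ≡ 4, 4^2 ≡ 4² = 16, 4^4 ≡ 16² = 256 ≡ 16, 4^8 ≡ 16² = 256 ≡ 16, 4^16 ≡ 16² = 256 ≡ 16, 4^32 ≡ 16² = 256 ≡ 16. Since 44 = 32 + 8 + 4, 4^44 ≡ 16·16·16: 16·16 = 256 ≡ 16, then 16·16 = 256 ≡ 16. So 4^44 ≡ 16 (mod 48).
So h(2) = h(4) = 16 while 2 ≠ 4, so h is not injective.
Since h is not injective, we determine |image(h)|. Computing x^44 mod 48 for each x (by repeated squaring, reducing mod 48 at every step), the values h(0), h(1), …, h(47) are: 0, 1, 16, 33, 16, 1, 0, 1, 16, 33, 16, 1, 0, 1, 16, 33, 16, 1, 0, 1, 16, 33, 16, 1, 0, 1, 16, 33, 16, 1, 0, 1, 16, 33, 16, 1, 0, 1, 16, 33, 16, 1, 0, 1, 16, 33, 16, 1.
The distinct values are {0, 1, 16, 33}; there are 4 of them.

4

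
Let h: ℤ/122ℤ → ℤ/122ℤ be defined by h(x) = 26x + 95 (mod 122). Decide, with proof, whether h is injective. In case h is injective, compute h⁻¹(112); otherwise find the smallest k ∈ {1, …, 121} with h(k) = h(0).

We have gcd(26, 122) = 2 > 1. Taking x_1 = 0 and x_2 = 61: h(0) = 95 and h(61) = 26·61 + 95 = 1681 ≡ 95 (mod 122).
So h(0) = h(61) while 0 ≠ 61, thus h is not injective.
Since h is not injective, we find the least positive k with h(k) = h(0): this means 26k ≡ 0 (mod 122), i.e. 122 ∣ 26k. Since gcd(26, 122) = 2, dividing through by 2 this holds exactly when 61 ∣ 13k, and as gcd(13, 61) = 1, exactly when 61 ∣ k.
The smallest positive such k is 61.

61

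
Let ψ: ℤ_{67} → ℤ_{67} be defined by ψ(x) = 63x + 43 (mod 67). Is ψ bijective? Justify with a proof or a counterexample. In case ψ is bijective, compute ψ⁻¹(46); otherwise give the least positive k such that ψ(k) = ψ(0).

If ψ(s) = ψ(t), then 63s ≡ 63t (mod 67). Because gcd(63, 67) = 1, we may cancel 63 to get s ≡ t (mod 67).
We now compute 63⁻¹ mod 67 explicitly. Euclid's algorithm: 67 = 1·63 + 4, 63 = 15·4 + 3, 4 = 1·3 + 1; back-substituting gives 1 = 50·63 − 47·67, so 63⁻¹ ≡ 50 (mod 67).
Then y ↦ 50(y − 43) is a two-sided inverse to ψ, so every y ∈ ℤ_{67} has a preimage.
Hence ψ is bijective.
Since ψ is bijective, we find ψ⁻¹(46): we need 63x ≡ 46 − 43 ≡ 3 (mod 67). Using 63⁻¹ = 50: x ≡ 50·3 = 150 = 2·67 + 16, so x = 16.
Check: ψ(16) = 63·16 + 43 = 1051 = 15·67 + 46 ≡ 46 (mod 67).

16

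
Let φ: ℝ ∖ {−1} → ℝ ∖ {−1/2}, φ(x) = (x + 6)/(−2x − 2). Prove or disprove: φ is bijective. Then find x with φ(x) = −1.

Suppose φ(s) = φ(t). Cross-multiplying: (s + 6)(−2t − 2) = (t + 6)(−2s − 2).
Expanding both sides and cancelling the symmetric terms leaves 10·(s − t) = 0. Since 10 ≠ 0, s = t. Thus φ is injective.
For any y ≠ −1/2, solving y(−2x − 2) = x + 6 for x gives a well-defined x ≠ −1. So φ is surjective.
Thus φ is bijective.
Solving φ(x) = −1: cross-multiplying gives x + 6 = −1(−2x − 2), which rearranges to −1x = −4, so x = 4.

4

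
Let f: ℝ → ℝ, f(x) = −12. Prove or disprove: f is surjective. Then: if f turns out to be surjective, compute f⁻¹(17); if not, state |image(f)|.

1

f(x) = −12 for all x, so −11 has no preimage and f is not surjective.
Since f is not surjective, we state |image(f)|: the image of f is {−12}, which has 1 element.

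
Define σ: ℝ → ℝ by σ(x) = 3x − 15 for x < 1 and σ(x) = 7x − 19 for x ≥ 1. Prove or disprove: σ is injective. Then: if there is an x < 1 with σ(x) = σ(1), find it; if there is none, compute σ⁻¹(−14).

Both pieces are strictly increasing (slopes 3 and 7), so each is injective on its own interval.
The left piece maps (−∞, 1) onto (−∞, −12); the right piece maps [1, ∞) onto [−12, ∞).
These images are disjoint, so no value is attained by both pieces. Hence σ is injective.
Because the two images are disjoint, no x < 1 has σ(x) = σ(1), so we compute σ⁻¹(−14): −14 lies in (−∞, −12), so solve 3x − 15 = −14: x = (−14 + 15)/3 = 1/3.

1/3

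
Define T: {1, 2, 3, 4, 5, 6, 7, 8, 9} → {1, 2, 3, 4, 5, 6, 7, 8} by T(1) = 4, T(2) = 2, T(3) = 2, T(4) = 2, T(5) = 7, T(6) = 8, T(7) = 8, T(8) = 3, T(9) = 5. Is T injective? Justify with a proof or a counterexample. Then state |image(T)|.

6

T(2) = 2 = T(3) with 2 ≠ 3, so T is not injective.
The image of T is {2, 3, 4, 5, 7, 8}, which has 6 elements.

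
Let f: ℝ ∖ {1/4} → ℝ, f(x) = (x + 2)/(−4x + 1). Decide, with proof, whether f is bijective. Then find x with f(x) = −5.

If f(x) = −1/4, cross-multiplying gives −4(x + 2) = 1(−4x + 1), which simplifies to −8 = 1 — false.  So −1/4 has no preimage and f is not surjective.
So f is not bijective.
Solving f(x) = −5: cross-multiplying gives x + 2 = −5(−4x + 1), which rearranges to −19x = −7, so x = 7/19.

7/19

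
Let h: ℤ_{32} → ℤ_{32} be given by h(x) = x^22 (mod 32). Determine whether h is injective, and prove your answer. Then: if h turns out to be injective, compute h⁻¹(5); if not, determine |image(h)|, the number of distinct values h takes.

h(0) = 0^22 = 0.
h(2): Repeated squaring mod 32: 2^1 ≡ 2, 2^2 ≡ 2² = 4, 2^4 ≡ 4² = 16, 2^8 ≡ 16² = 256 ≡ 0, 2^16 ≡ 0² = 0. Since 22 = 16 + 4 + 2, 2^22 ≡ 0·16·4: 0·16 = 0, then 0·4 = 0. So 2^22 ≡ 0 (mod 32).
So h(0) = h(2) = 0 while 0 ≠ 2, thus h is not injective.
Since h is not injective, we determine |image(h)|. Computing x^22 mod 32 for each x (by repeated squaring, reducing mod 32 at every step), the values h(0), h(1), …, h(31) are: 0, 1, 0, 25, 0, 9, 0, 17, 0, 17, 0, 9, 0, 25, 0, 1, 0, 1, 0, 25, 0, 9, 0, 17, 0, 17, 0, 9, 0, 25, 0, 1.
The distinct values are {0, 1, 9, 17, 25}; there are 5 of them.

5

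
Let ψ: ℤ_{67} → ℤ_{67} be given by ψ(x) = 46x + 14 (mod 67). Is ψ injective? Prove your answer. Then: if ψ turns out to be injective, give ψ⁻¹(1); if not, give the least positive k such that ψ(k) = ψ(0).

7

Recall that ψ is injective if ψ(a) = ψ(b) implies a = b.
If ψ(a) = ψ(b), then 46a ≡ 46b (mod 67). Because gcd(46, 67) = 1, we may cancel 46 to get a ≡ b (mod 67).
So ψ is injective.
We now compute 46⁻¹ mod 67 explicitly. Euclid's algorithm: 67 = 1·46 + 21, 46 = 2·21 + 4, 21 = 5·4 + 1; back-substituting gives 1 = 51·46 − 35·67, so 46⁻¹ ≡ 51 (mod 67).
Since ψ is injective, we compute ψ⁻¹(1): solve 46x + 14 ≡ 1 (mod 67), i.e. 46x ≡ 54 (mod 67).
Multiplying by 46⁻¹ = 51 gives x ≡ 51·54 = 2754 = 41·67 + 7 ≡ 7 (mod 67).
Check: ψ(7) = 46·7 + 14 = 336 = 5·67 + 1 ≡ 1 (mod 67).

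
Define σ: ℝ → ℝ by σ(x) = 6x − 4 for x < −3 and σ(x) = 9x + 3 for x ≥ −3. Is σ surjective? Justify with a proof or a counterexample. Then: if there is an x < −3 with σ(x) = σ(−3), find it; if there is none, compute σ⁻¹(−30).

-10/3

Both pieces are strictly increasing (slopes 6 and 9), so each is injective on its own interval.
The left piece maps (−∞, −3) onto (−∞, −22); the right piece maps [−3, ∞) onto [−24, ∞).
The union (−∞, −22) ∪ [−24, ∞) covers ℝ, so σ is surjective.
For the follow-up: the images overlap, so an x < −3 with σ(x) = σ(−3) exists. σ(−3) = −24; solving 6x − 4 = −24 for x < −3 gives x = (−24 + 4)/6 = −10/3.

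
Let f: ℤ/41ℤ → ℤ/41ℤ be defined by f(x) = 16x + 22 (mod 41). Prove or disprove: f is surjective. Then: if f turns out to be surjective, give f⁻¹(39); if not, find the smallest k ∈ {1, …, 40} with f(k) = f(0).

Recall: f is surjective if every y in the codomain equals f(x) for some x in the domain.
Since gcd(16, 41) = 1, 16 is invertible modulo 41. Euclid's algorithm: 41 = 2·16 + 9, 16 = 1·9 + 7, 9 = 1·7 + 2, 7 = 3·2 + 1; back-substituting gives 1 = 18·16 − 7·41, so 16⁻¹ ≡ 18 (mod 41).
Then y ↦ 18(y − 22) is a two-sided inverse to f, so every y ∈ ℤ/41ℤ has a preimage.
Therefore f is surjective.
Since f is surjective, we compute f⁻¹(39): solve 16x + 22 ≡ 39 (mod 41), i.e. 16x ≡ 17 (mod 41).
Multiplying by 16⁻¹ = 18 gives x ≡ 18·17 = 306 = 7·41 + 19 ≡ 19 (mod 41).
Check: f(19) = 16·19 + 22 = 326 = 7·41 + 39 ≡ 39 (mod 41).

19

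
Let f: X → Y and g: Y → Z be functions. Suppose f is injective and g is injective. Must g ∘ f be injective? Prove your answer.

Suppose (g ∘ f)(a) = (g ∘ f)(b), i.e. g(f(a)) = g(f(b)).
Since g is injective, f(a) = f(b). Since f is injective, a = b. Hence g ∘ f is injective.

injective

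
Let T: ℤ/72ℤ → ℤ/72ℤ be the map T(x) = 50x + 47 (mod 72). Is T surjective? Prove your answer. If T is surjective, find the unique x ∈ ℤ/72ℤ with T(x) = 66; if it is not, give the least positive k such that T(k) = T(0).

Since gcd(50, 72) = 2, we have 50x ≡ 0 (mod 2) for all x, so T(x) ≡ 1 (mod 2).
But 0 ≢ 1 (mod 2), so 0 ∈ ℤ/72ℤ has no preimage. Thus T is not surjective.
Since T is not surjective, we find the least positive k with T(k) = T(0): this means 50k ≡ 0 (mod 72), i.e. 72 ∣ 50k. Since gcd(50, 72) = 2, dividing through by 2 this holds exactly when 36 ∣ 25k, and as gcd(25, 36) = 1, exactly when 36 ∣ k.
The smallest positive such k is 36.

36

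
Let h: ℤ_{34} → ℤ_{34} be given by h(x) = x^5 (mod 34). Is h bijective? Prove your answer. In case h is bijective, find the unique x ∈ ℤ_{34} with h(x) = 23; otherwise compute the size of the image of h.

27

Computing x^5 mod 34 for each x (by repeated squaring, reducing mod 34 at every step), the values h(0), h(1), …, h(33) are: 0, 1, 32, 5, 4, 31, 24, 11, 26, 25, 6, 27, 20, 13, 12, 19, 16, 17, 18, 15, 22, 21, 14, 7, 28, 9, 8, 23, 10, 3, 30, 29, 2, 33.
Every element of ℤ_{34} appears exactly once in this list, so h is a bijection, and in particular bijective.
Since h is bijective, we read off the preimage of 23 from the same table: h(27) = 23, so h⁻¹(23) = 27.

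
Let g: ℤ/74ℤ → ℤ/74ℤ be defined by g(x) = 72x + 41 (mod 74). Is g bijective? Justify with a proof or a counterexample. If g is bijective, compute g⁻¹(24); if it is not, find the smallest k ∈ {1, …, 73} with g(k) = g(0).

We have gcd(72, 74) = 2 > 1. Taking a = 0 and b = 37: g(0) = 41 and g(37) = 72·37 + 41 = 2705 ≡ 41 (mod 74).
So g(0) = g(37) while 0 ≠ 37, hence g is not injective, hence not bijective.
Since g is not bijective, we find the least positive k with g(k) = g(0): this means 72k ≡ 0 (mod 74), i.e. 74 ∣ 72k. Since gcd(72, 74) = 2, dividing through by 2 this holds exactly when 37 ∣ 36k, and as gcd(36, 37) = 1, exactly when 37 ∣ k.
The smallest positive such k is 37.

37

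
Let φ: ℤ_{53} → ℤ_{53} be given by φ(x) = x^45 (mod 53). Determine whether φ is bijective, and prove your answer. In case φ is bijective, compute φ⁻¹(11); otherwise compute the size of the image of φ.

Since 53 is prime, the nonzero elements of ℤ_{53} form a cyclic group of order 52.
As gcd(45, 52) = 1, raising to the 45th power is a bijection on this group: if a^45 ≡ b^45 then (ab^{−1})^45 = 1, and the only element of order dividing gcd(45, 52) = 1 is 1, so a = b.
With φ(0) = 0 this makes φ injective on all of ℤ_{53}, hence bijective (finite equal-size domain and codomain). In particular φ is bijective.
Since φ is bijective, we find the preimage of 11. The inverse of x ↦ x^45 on (ℤ_{53})^× is x ↦ x^37, because 45·37 = 1665 = 32·52 + 1 ≡ 1 (mod 52) and x^{52} = 1 for x ≠ 0 (Fermat). So φ⁻¹(11) = 11^37 mod 53.
Repeated squaring mod 53: 11^1 ≡ 11, 11^2 ≡ 11² = 121 ≡ 15, 11^4 ≡ 15² = 225 ≡ 13, 11^8 ≡ 13² = 169 ≡ 10, 11^16 ≡ 10² = 100 ≡ 47, 11^32 ≡ 47² = 2209 ≡ 36. Since 37 = 32 + 4 + 1, 11^37 ≡ 36·13·11: 36·13 = 468 ≡ 44, then 44·11 = 484 ≡ 7. So 11^37 ≡ 7 (mod 53).
Hence φ⁻¹(11) = 7.

7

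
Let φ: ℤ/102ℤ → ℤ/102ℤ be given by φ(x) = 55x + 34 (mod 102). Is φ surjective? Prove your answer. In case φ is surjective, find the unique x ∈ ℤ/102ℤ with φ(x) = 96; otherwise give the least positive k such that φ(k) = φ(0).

Since gcd(55, 102) = 1, 55 is invertible modulo 102. Euclid's algorithm: 102 = 1·55 + 47, 55 = 1·47 + 8, 47 = 5·8 + 7, 8 = 1·7 + 1; back-substituting gives 1 = 13·55 − 7·102, so 55⁻¹ ≡ 13 (mod 102).
Then y ↦ 13(y − 34) is a two-sided inverse to φ, so every y ∈ ℤ/102ℤ has a preimage.
So φ is surjective.
Since φ is surjective, we find φ⁻¹(96): we need 55x ≡ 96 − 34 ≡ 62 (mod 102). Using 55⁻¹ = 13: x ≡ 13·62 = 806 = 7·102 + 92, so x = 92.
Check: φ(92) = 55·92 + 34 = 5094 = 49·102 + 96 ≡ 96 (mod 102).

92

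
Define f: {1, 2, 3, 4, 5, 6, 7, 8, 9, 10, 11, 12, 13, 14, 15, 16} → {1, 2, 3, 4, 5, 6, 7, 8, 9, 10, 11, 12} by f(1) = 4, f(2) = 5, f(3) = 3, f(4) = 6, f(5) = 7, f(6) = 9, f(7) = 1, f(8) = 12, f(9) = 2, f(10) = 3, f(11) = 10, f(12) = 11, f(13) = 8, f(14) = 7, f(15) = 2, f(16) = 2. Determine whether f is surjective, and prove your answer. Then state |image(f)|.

Every element of the codomain has a preimage: 1 = f(7), 2 = f(9), 3 = f(3), 4 = f(1), 5 = f(2), 6 = f(4), 7 = f(5), 8 = f(13), 9 = f(6), 10 = f(11), 11 = f(12), 12 = f(8).
Thus f is surjective.
The image of f is {1, 2, 3, 4, 5, 6, 7, 8, 9, 10, 11, 12}, which has 12 elements.

12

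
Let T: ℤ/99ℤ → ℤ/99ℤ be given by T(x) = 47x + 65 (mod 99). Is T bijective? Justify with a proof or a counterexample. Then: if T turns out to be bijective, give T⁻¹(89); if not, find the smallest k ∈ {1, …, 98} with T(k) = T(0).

If T(u) = T(v), then 47u ≡ 47v (mod 99). Because gcd(47, 99) = 1, we may cancel 47 to get u ≡ v (mod 99).
We now compute 47⁻¹ mod 99 explicitly. Euclid's algorithm: 99 = 2·47 + 5, 47 = 9·5 + 2, 5 = 2·2 + 1; back-substituting gives 1 = 59·47 − 28·99, so 47⁻¹ ≡ 59 (mod 99).
Then y ↦ 59(y − 65) is a two-sided inverse to T, so every y ∈ ℤ/99ℤ has a preimage.
So T is bijective.
Since T is bijective, we find T⁻¹(89): we need 47x ≡ 89 − 65 ≡ 24 (mod 99). Using 47⁻¹ = 59: x ≡ 59·24 = 1416 = 14·99 + 30, so x = 30.
Check: T(30) = 47·30 + 65 = 1475 = 14·99 + 89 ≡ 89 (mod 99).

30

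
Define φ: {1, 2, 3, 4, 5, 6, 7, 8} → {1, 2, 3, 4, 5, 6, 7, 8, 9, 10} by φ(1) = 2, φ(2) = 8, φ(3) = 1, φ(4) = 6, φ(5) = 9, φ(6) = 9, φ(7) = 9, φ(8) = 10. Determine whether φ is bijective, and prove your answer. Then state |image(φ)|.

φ(5) = 9 = φ(6) with 5 ≠ 6, so φ is not injective, hence not bijective.
The image of φ is {1, 2, 6, 8, 9, 10}, which has 6 elements.

6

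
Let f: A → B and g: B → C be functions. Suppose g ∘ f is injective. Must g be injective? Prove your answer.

No. Take A = {1, 2}, B = {1, 2, 3, 4, 5}, C = {1, 2, 3, 4, 5}, f(a) = a for each a ∈ A, and g(b) = 4 if b ∈ {4, 5} else g(b) = b.
Then g ∘ f = f is injective (A ⊂ B and f is the inclusion), but g(4) = g(5) = 4 with 4 ≠ 5, so g is not injective.

not injective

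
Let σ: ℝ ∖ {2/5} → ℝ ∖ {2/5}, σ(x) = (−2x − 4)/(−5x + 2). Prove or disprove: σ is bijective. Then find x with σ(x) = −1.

-2/7

Suppose σ(s) = σ(t). Cross-multiplying: (−2s − 4)(−5t + 2) = (−2t − 4)(−5s + 2).
Expanding both sides and cancelling the symmetric terms leaves −24·(s − t) = 0. Since −24 ≠ 0, s = t. Therefore σ is injective.
For any y ≠ 2/5, solving y(−5x + 2) = −2x − 4 for x gives a well-defined x ≠ 2/5. So σ is surjective.
Hence σ is bijective.
Solving σ(x) = −1: cross-multiplying gives −2x − 4 = −1(−5x + 2), which rearranges to −7x = 2, so x = −2/7.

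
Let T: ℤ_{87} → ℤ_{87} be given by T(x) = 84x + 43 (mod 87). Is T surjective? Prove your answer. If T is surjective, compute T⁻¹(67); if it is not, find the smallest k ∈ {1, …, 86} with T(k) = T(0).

29

Since gcd(84, 87) = 3, we have 84x ≡ 0 (mod 3) for all x, so T(x) ≡ 1 (mod 3).
But 0 ≢ 1 (mod 3), so 0 ∈ ℤ_{87} has no preimage. So T is not surjective.
Since T is not surjective, we find the least positive k with T(k) = T(0): this means 84k ≡ 0 (mod 87), i.e. 87 ∣ 84k. Since gcd(84, 87) = 3, dividing through by 3 this holds exactly when 29 ∣ 28k, and as gcd(28, 29) = 1, exactly when 29 ∣ k.
The smallest positive such k is 29.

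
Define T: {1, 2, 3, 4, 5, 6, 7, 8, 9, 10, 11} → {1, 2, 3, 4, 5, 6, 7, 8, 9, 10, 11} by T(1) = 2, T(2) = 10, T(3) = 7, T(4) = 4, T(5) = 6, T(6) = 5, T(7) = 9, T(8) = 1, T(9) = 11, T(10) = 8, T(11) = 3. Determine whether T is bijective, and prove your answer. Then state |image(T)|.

11

The values 2, 10, 7, 4, 6, 5, 9, 1, 11, 8, 3 are a permutation of {1, 2, 3, 4, 5, 6, 7, 8, 9, 10, 11}: each element appears exactly once.
So T is injective and surjective, hence bijective.
The image of T is {1, 2, 3, 4, 5, 6, 7, 8, 9, 10, 11}, which has 11 elements.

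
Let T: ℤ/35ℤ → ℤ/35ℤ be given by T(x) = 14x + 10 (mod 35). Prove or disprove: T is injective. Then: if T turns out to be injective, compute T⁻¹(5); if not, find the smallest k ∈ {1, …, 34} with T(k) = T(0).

By definition, injectivity means: for all s, t in the domain, T(s) = T(t) implies s = t.
We have gcd(14, 35) = 7 > 1. Taking s = 0 and t = 5: T(0) = 10 and T(5) = 14·5 + 10 = 80 ≡ 10 (mod 35).
So T(0) = T(5) while 0 ≠ 5, thus T is not injective.
Since T is not injective, we find the least positive k with T(k) = T(0): this means 14k ≡ 0 (mod 35), i.e. 35 ∣ 14k. Since gcd(14, 35) = 7, dividing through by 7 this holds exactly when 5 ∣ 2k, and as gcd(2, 5) = 1, exactly when 5 ∣ k.
The smallest positive such k is 5.

5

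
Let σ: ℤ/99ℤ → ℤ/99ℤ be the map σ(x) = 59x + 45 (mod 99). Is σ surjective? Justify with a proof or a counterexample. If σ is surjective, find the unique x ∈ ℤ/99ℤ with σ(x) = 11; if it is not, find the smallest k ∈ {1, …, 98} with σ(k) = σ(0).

85

Since gcd(59, 99) = 1, 59 is invertible modulo 99. Euclid's algorithm: 99 = 1·59 + 40, 59 = 1·40 + 19, 40 = 2·19 + 2, 19 = 9·2 + 1; back-substituting gives 1 = 47·59 − 28·99, so 59⁻¹ ≡ 47 (mod 99).
Then y ↦ 47(y − 45) is a two-sided inverse to σ, so every y ∈ ℤ/99ℤ has a preimage.
So σ is surjective.
Since σ is surjective, we compute σ⁻¹(11): solve 59x + 45 ≡ 11 (mod 99), i.e. 59x ≡ 65 (mod 99).
Multiplying by 59⁻¹ = 47 gives x ≡ 47·65 = 3055 = 30·99 + 85 ≡ 85 (mod 99).
Check: σ(85) = 59·85 + 45 = 5060 = 51·99 + 11 ≡ 11 (mod 99).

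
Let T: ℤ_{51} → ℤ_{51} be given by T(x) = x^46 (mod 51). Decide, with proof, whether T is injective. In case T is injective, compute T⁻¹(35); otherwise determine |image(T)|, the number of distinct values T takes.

T(7): Repeated squaring mod 51: 7^1 ≡ 7, 7^2 ≡ 7² = 49, 7^4 ≡ 49² = 2401 ≡ 4, 7^8 ≡ 4² = 16, 7^16 ≡ 16² = 256 ≡ 1, 7^32 ≡ 1² = 1. Since 46 = 32 + 8 + 4 + 2, 7^46 ≡ 1·16·4·49: 1·16 = 16, then 16·4 = 64 ≡ 13, then 13·49 = 637 ≡ 25. So 7^46 ≡ 25 (mod 51).
T(10): Repeated squaring mod 51: 10^1 ≡ 10, 10^2 ≡ 10² = 100 ≡ 49, 10^4 ≡ 49² = 2401 ≡ 4, 10^8 ≡ 4² = 16, 10^16 ≡ 16² = 256 ≡ 1, 10^32 ≡ 1² = 1. Since 46 = 32 + 8 + 4 + 2, 10^46 ≡ 1·16·4·49: 1·16 = 16, then 16·4 = 64 ≡ 13, then 13·49 = 637 ≡ 25. So 10^46 ≡ 25 (mod 51).
So T(7) = T(10) = 25 while 7 ≠ 10, so T is not injective.
Since T is not injective, we determine |image(T)|. Computing x^46 mod 51 for each x (by repeated squaring, reducing mod 51 at every step), the values T(0), T(1), …, T(50) are: 0, 1, 13, 36, 16, 49, 9, 25, 4, 21, 25, 43, 15, 16, 19, 30, 1, 34, 18, 13, 19, 33, 49, 43, 42, 4, 4, 42, 43, 49, 33, 19, 13, 18, 34, 1, 30, 19, 16, 15, 43, 25, 21, 4, 25, 9, 49, 16, 36, 13, 1.
The distinct values are {0, 1, 4, 9, 13, 15, 16, 18, 19, 21, 25, 30, 33, 34, 36, 42, 43, 49}; there are 18 of them.

18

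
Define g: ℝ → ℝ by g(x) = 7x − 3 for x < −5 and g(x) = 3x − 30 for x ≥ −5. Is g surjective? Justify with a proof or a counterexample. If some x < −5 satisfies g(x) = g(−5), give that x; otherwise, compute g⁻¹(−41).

-6

Both pieces are strictly increasing (slopes 7 and 3), so each is injective on its own interval.
The left piece maps (−∞, −5) onto (−∞, −38); the right piece maps [−5, ∞) onto [−45, ∞).
The union (−∞, −38) ∪ [−45, ∞) covers ℝ, so g is surjective.
For the follow-up: the images overlap, so an x < −5 with g(x) = g(−5) exists. g(−5) = −45; solving 7x − 3 = −45 for x < −5 gives x = (−45 + 3)/7 = −6.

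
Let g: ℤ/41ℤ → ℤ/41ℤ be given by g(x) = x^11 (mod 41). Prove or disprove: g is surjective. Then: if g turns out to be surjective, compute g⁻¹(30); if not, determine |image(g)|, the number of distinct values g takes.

24

Since 41 is prime, the nonzero elements of ℤ/41ℤ form a cyclic group of order 40.
As gcd(11, 40) = 1, raising to the 11th power is a bijection on this group: if u^11 ≡ v^11 then (uv^{−1})^11 = 1, and the only element of order dividing gcd(11, 40) = 1 is 1, so u = v.
With g(0) = 0 this makes g injective on all of ℤ/41ℤ, hence bijective (finite equal-size domain and codomain). In particular g is surjective.
Since g is surjective, we find the preimage of 30. The inverse of x ↦ x^11 on (ℤ/41ℤ)^× is x ↦ x^11, because 11·11 = 121 = 3·40 + 1 ≡ 1 (mod 40) and x^{40} = 1 for x ≠ 0 (Fermat). So g⁻¹(30) = 30^11 mod 41.
Repeated squaring mod 41: 30^1 ≡ 30, 30^2 ≡ 30² = 900 ≡ 39, 30^4 ≡ 39² = 1521 ≡ 4, 30^8 ≡ 4² = 16. Since 11 = 8 + 2 + 1, 30^11 ≡ 16·39·30: 16·39 = 624 ≡ 9, then 9·30 = 270 ≡ 24. So 30^11 ≡ 24 (mod 41).
Hence g⁻¹(30) = 24.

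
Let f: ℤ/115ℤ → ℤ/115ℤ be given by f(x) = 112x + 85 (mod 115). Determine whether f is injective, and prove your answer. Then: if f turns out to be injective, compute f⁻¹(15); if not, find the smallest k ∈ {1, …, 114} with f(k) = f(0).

Recall that f is injective if f(u) = f(v) implies u = v.
Suppose f(u) = f(v) in ℤ/115ℤ. Then 112u + 85 ≡ 112v + 85 (mod 115), hence 112(u − v) ≡ 0 (mod 115).
Since gcd(112, 115) = 1, 112 is invertible modulo 115, hence u − v ≡ 0 (mod 115), i.e. u = v.
Thus f is injective.
We now compute 112⁻¹ mod 115 explicitly. Euclid's algorithm: 115 = 1·112 + 3, 112 = 37·3 + 1; back-substituting gives 1 = 38·112 − 37·115, so 112⁻¹ ≡ 38 (mod 115).
Since f is injective, we find f⁻¹(15): we need 112x ≡ 15 − 85 ≡ 45 (mod 115). Using 112⁻¹ = 38: x ≡ 38·45 = 1710 = 14·115 + 100, so x = 100.
Check: f(100) = 112·100 + 85 = 11285 = 98·115 + 15 ≡ 15 (mod 115).

100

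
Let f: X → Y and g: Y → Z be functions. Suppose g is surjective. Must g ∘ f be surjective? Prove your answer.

not surjective

No. Take X = {0}, Y = Z = {0, 1}, f(0) = 0, and g = identity (surjective).
Then (g ∘ f)(0) = 0, and 1 ∈ Z has no preimage under g ∘ f, so g ∘ f is not surjective.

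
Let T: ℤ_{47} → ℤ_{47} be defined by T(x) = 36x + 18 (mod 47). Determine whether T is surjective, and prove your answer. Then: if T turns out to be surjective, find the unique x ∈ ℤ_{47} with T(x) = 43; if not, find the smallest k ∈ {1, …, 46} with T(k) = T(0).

Since gcd(36, 47) = 1, 36 is invertible modulo 47. Euclid's algorithm: 47 = 1·36 + 11, 36 = 3·11 + 3, 11 = 3·3 + 2, 3 = 1·2 + 1; back-substituting gives 1 = 17·36 − 13·47, so 36⁻¹ ≡ 17 (mod 47).
For any y ∈ ℤ_{47}, x = 17(y − 18) mod 47 satisfies T(x) = 36·17(y − 18) + 18 ≡ y (since 36·17 ≡ 1 mod 47). So every y has a preimage.
So T is surjective.
Since T is surjective, we compute T⁻¹(43): solve 36x + 18 ≡ 43 (mod 47), i.e. 36x ≡ 25 (mod 47).
Multiplying by 36⁻¹ = 17 gives x ≡ 17·25 = 425 = 9·47 + 2 ≡ 2 (mod 47).
Check: T(2) = 36·2 + 18 = 90 = 1·47 + 43 ≡ 43 (mod 47).

2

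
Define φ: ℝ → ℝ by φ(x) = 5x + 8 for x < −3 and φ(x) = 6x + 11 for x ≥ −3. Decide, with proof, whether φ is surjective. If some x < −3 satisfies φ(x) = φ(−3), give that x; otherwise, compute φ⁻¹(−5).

-8/3

Both pieces are strictly increasing (slopes 5 and 6), so each is injective on its own interval.
The left piece maps (−∞, −3) onto (−∞, −7); the right piece maps [−3, ∞) onto [−7, ∞).
These images together cover ℝ, so φ is surjective.
Because the two images are disjoint, no x < −3 has φ(x) = φ(−3), so we compute φ⁻¹(−5): −5 lies in [−7, ∞), so solve 6x + 11 = −5: x = (−5 − 11)/6 = −8/3.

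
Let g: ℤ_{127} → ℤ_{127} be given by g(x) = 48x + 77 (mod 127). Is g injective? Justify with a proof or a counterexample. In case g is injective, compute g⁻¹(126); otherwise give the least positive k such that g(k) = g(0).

If g(s) = g(t), then 48s ≡ 48t (mod 127). Because gcd(48, 127) = 1, we may cancel 48 to get s ≡ t (mod 127).
Hence g is injective.
We now compute 48⁻¹ mod 127 explicitly. Euclid's algorithm: 127 = 2·48 + 31, 48 = 1·31 + 17, 31 = 1·17 + 14, 17 = 1·14 + 3, 14 = 4·3 + 2, 3 = 1·2 + 1; back-substituting gives 1 = 45·48 − 17·127, so 48⁻¹ ≡ 45 (mod 127).
Since g is injective, we find g⁻¹(126): we need 48x ≡ 126 − 77 ≡ 49 (mod 127). Using 48⁻¹ = 45: x ≡ 45·49 = 2205 = 17·127 + 46, so x = 46.
Check: g(46) = 48·46 + 77 = 2285 = 17·127 + 126 ≡ 126 (mod 127).

46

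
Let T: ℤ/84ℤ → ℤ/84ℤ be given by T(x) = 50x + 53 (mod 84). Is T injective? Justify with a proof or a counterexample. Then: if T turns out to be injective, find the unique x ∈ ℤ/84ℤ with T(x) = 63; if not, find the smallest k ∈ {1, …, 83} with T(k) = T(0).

42

We have gcd(50, 84) = 2 > 1. Taking x_1 = 0 and x_2 = 42: T(0) = 53 and T(42) = 50·42 + 53 = 2153 ≡ 53 (mod 84).
So T(0) = T(42) while 0 ≠ 42, thus T is not injective.
Since T is not injective, we find the least positive k with T(k) = T(0): this means 50k ≡ 0 (mod 84), i.e. 84 ∣ 50k. Since gcd(50, 84) = 2, dividing through by 2 this holds exactly when 42 ∣ 25k, and as gcd(25, 42) = 1, exactly when 42 ∣ k.
The smallest positive such k is 42.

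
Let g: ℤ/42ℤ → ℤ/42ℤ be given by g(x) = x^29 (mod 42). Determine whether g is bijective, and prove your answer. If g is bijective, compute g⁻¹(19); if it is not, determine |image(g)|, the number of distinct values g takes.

31

Computing x^29 mod 42 for each x (by repeated squaring, reducing mod 42 at every step), the values g(0), g(1), …, g(41) are: 0, 1, 32, 33, 16, 17, 6, 7, 8, 39, 40, 23, 24, 13, 14, 15, 4, 5, 30, 31, 20, 21, 22, 11, 12, 37, 38, 27, 28, 29, 18, 19, 2, 3, 34, 35, 36, 25, 26, 9, 10, 41.
Every element of ℤ/42ℤ appears exactly once in this list, so g is a bijection, and in particular bijective.
Since g is bijective, we read off the preimage of 19 from the same table: g(31) = 19, so g⁻¹(19) = 31.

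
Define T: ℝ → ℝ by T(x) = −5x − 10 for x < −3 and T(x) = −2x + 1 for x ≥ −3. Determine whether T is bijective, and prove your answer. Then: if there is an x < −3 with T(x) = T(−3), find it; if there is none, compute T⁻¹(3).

-17/5

Both pieces are strictly decreasing (slopes −5 and −2), so each is injective on its own interval.
The left piece maps (−∞, −3) onto (5, ∞); the right piece maps [−3, ∞) onto (−∞, 7].
These images overlap. In particular T(−3) = 7 (right piece), and solving −5x − 10 = 7 on the left piece gives x = −17/5 < −3.
So T(−17/5) = T(−3) with −17/5 ≠ −3, and T is not injective, hence not bijective. This x = −17/5 is the requested value below −3.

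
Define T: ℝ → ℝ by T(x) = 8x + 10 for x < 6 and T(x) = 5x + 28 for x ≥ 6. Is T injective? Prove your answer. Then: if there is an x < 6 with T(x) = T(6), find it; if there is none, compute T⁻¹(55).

45/8

Both pieces are strictly increasing (slopes 8 and 5), so each is injective on its own interval.
The left piece maps (−∞, 6) onto (−∞, 58); the right piece maps [6, ∞) onto [58, ∞).
These images are disjoint, so no value is attained by both pieces. Therefore T is injective.
Because the two images are disjoint, no x < 6 has T(x) = T(6), so we compute T⁻¹(55): 55 lies in (−∞, 58), so solve 8x + 10 = 55: x = (55 − 10)/8 = 45/8.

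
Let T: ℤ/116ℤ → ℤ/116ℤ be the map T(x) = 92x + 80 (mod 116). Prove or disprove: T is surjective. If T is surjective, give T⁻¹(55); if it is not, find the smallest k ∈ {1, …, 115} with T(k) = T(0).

Since gcd(92, 116) = 4, we have 92x ≡ 0 (mod 4) for all x, so T(x) ≡ 0 (mod 4).
But 1 ≢ 0 (mod 4), so 1 ∈ ℤ/116ℤ has no preimage. So T is not surjective.
Since T is not surjective, we find the least positive k with T(k) = T(0): this means 92k ≡ 0 (mod 116), i.e. 116 ∣ 92k. Since gcd(92, 116) = 4, dividing through by 4 this holds exactly when 29 ∣ 23k, and as gcd(23, 29) = 1, exactly when 29 ∣ k.
The smallest positive such k is 29.

29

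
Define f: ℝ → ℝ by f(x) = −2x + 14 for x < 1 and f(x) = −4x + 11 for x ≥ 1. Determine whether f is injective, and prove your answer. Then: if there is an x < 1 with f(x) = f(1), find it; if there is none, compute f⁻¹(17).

Both pieces are strictly decreasing (slopes −2 and −4), so each is injective on its own interval.
The left piece maps (−∞, 1) onto (12, ∞); the right piece maps [1, ∞) onto (−∞, 7].
These images are disjoint, so no value is attained by both pieces. Hence f is injective.
Because the two images are disjoint, no x < 1 has f(x) = f(1), so we compute f⁻¹(17): 17 lies in (12, ∞), so solve −2x + 14 = 17: x = (17 − 14)/(−2) = −3/2.

-3/2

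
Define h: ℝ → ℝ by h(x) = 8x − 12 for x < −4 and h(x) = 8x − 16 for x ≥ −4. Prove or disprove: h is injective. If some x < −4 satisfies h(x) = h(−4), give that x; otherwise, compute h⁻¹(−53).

Both pieces are strictly increasing (slopes 8 and 8), so each is injective on its own interval.
The left piece maps (−∞, −4) onto (−∞, −44); the right piece maps [−4, ∞) onto [−48, ∞).
These images overlap. In particular h(−4) = −48 (right piece), and solving 8x − 12 = −48 on the left piece gives x = −9/2 < −4.
So h(−9/2) = h(−4) with −9/2 ≠ −4, and h is not injective. This x = −9/2 is the requested value below −4.

-9/2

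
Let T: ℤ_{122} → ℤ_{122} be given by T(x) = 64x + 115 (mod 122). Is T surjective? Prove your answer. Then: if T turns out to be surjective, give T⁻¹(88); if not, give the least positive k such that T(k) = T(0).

Recall that T is surjective if every y in the codomain equals T(x) for some x in the domain.
Since gcd(64, 122) = 2, we have 64x ≡ 0 (mod 2) for all x, so T(x) ≡ 1 (mod 2).
But 0 ≢ 1 (mod 2), so 0 ∈ ℤ_{122} has no preimage. So T is not surjective.
Since T is not surjective, we find the least positive k with T(k) = T(0): this means 64k ≡ 0 (mod 122), i.e. 122 ∣ 64k. Since gcd(64, 122) = 2, dividing through by 2 this holds exactly when 61 ∣ 32k, and as gcd(32, 61) = 1, exactly when 61 ∣ k.
The smallest positive such k is 61.

61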